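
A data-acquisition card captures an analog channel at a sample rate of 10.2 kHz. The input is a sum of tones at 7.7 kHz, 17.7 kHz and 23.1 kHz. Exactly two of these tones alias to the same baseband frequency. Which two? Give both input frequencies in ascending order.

17.7 kHz, 23.1 kHz

fs/2 = 5.1 kHz.
7.7 kHz > fs/2 = 5.1 kHz, folds to fs − 7.7 kHz = 2.5 kHz.
17.7 kHz mod fs = 7.5 kHz.
7.5 kHz > fs/2 = 5.1 kHz, folds to fs − 7.5 kHz = 2.7 kHz.
23.1 kHz mod fs = 2.7 kHz.
2.7 kHz ≤ fs/2 = 5.1 kHz, appears at 2.7 kHz.
17.7 kHz and 23.1 kHz both map to 2.7 kHz.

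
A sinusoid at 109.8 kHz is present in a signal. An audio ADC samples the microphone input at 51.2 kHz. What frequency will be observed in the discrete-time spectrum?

109.8 kHz mod fs = 7.4 kHz.
7.4 kHz ≤ fs/2 = 25.6 kHz, appears at 7.4 kHz.

7.4 kHz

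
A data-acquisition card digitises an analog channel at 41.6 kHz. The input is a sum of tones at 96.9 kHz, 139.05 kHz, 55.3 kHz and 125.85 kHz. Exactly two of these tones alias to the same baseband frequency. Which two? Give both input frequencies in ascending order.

fs/2 = 20.8 kHz.
96.9 kHz mod fs = 13.7 kHz.
13.7 kHz ≤ fs/2 = 20.8 kHz, appears at 13.7 kHz.
139.05 kHz mod fs = 14.25 kHz.
14.25 kHz ≤ fs/2 = 20.8 kHz, appears at 14.25 kHz.
55.3 kHz mod fs = 13.7 kHz.
13.7 kHz ≤ fs/2 = 20.8 kHz, appears at 13.7 kHz.
125.85 kHz mod fs = 1.05 kHz.
1.05 kHz ≤ fs/2 = 20.8 kHz, appears at 1.05 kHz.
55.3 kHz and 96.9 kHz both map to 13.7 kHz.

55.3 kHz, 96.9 kHz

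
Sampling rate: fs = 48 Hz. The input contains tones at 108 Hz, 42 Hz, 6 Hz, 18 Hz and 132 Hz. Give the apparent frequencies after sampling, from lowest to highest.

fs/2 = 24 Hz.
108 Hz mod fs = 12 Hz.
12 Hz ≤ fs/2 = 24 Hz, appears at 12 Hz.
42 Hz > fs/2 = 24 Hz, folds to fs − 42 Hz = 6 Hz.
6 Hz ≤ fs/2 = 24 Hz, passes unchanged.
18 Hz ≤ fs/2 = 24 Hz, passes unchanged.
132 Hz mod fs = 36 Hz.
36 Hz > fs/2 = 24 Hz, folds to fs − 36 Hz = 12 Hz.
Distinct values: {6 Hz, 12 Hz, 18 Hz}.

6 Hz, 12 Hz, 18 Hz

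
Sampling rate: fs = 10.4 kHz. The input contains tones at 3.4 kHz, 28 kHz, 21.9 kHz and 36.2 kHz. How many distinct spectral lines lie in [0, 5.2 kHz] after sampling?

fs/2 = 5.2 kHz.
3.4 kHz ≤ fs/2 = 5.2 kHz, passes unchanged.
28 kHz mod fs = 7.2 kHz.
7.2 kHz > fs/2 = 5.2 kHz, folds to fs − 7.2 kHz = 3.2 kHz.
21.9 kHz mod fs = 1.1 kHz.
1.1 kHz ≤ fs/2 = 5.2 kHz, appears at 1.1 kHz.
36.2 kHz mod fs = 5 kHz.
5 kHz ≤ fs/2 = 5.2 kHz, appears at 5 kHz.
Distinct values: {1.1 kHz, 3.2 kHz, 3.4 kHz, 5 kHz} → 4.

4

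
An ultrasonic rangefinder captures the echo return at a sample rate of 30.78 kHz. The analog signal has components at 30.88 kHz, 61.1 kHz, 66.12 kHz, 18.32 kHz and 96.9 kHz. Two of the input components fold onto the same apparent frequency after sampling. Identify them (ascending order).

66.12 kHz, 96.9 kHz

fs/2 = 15.39 kHz.
30.88 kHz mod fs = 0.1 kHz.
0.1 kHz ≤ fs/2 = 15.39 kHz, appears at 0.1 kHz.
61.1 kHz mod fs = 30.32 kHz.
30.32 kHz > fs/2 = 15.39 kHz, folds to fs − 30.32 kHz = 0.46 kHz.
66.12 kHz mod fs = 4.56 kHz.
4.56 kHz ≤ fs/2 = 15.39 kHz, appears at 4.56 kHz.
18.32 kHz > fs/2 = 15.39 kHz, folds to fs − 18.32 kHz = 12.46 kHz.
96.9 kHz mod fs = 4.56 kHz.
4.56 kHz ≤ fs/2 = 15.39 kHz, appears at 4.56 kHz.
66.12 kHz and 96.9 kHz both map to 4.56 kHz.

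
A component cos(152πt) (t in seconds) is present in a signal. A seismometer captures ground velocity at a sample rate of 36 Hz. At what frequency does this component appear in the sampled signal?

ω = 152π rad/s → f = ω/(2π) = 76 Hz.
76 Hz mod fs = 4 Hz.
4 Hz ≤ fs/2 = 18 Hz, appears at 4 Hz.

4 Hz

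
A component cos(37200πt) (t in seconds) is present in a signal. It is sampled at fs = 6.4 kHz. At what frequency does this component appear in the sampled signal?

ω = 37200π rad/s → f = ω/(2π) = 18600 Hz = 18.6 kHz.
18.6 kHz mod fs = 5.8 kHz.
5.8 kHz > fs/2 = 3.2 kHz, folds to fs − 5.8 kHz = 0.6 kHz.

0.6 kHz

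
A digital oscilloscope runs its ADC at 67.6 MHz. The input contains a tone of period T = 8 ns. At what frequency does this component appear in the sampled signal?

T = 8 ns → f = 1/T = 125 MHz.
125 MHz mod fs = 57.4 MHz.
57.4 MHz > fs/2 = 33.8 MHz, folds to fs − 57.4 MHz = 10.2 MHz.

10.2 MHz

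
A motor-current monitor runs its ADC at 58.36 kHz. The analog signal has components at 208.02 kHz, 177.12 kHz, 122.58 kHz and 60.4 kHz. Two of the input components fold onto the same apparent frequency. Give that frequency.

fs/2 = 29.18 kHz.
208.02 kHz mod fs = 32.94 kHz.
32.94 kHz > fs/2 = 29.18 kHz, folds to fs − 32.94 kHz = 25.42 kHz.
177.12 kHz mod fs = 2.04 kHz.
2.04 kHz ≤ fs/2 = 29.18 kHz, appears at 2.04 kHz.
122.58 kHz mod fs = 5.86 kHz.
5.86 kHz ≤ fs/2 = 29.18 kHz, appears at 5.86 kHz.
60.4 kHz mod fs = 2.04 kHz.
2.04 kHz ≤ fs/2 = 29.18 kHz, appears at 2.04 kHz.
60.4 kHz and 177.12 kHz both map to 2.04 kHz.

2.04 kHz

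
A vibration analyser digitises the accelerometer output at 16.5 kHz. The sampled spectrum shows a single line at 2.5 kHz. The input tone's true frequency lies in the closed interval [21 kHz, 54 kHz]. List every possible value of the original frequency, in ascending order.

30.5 kHz, 35.5 kHz, 47 kHz, 52 kHz

Frequencies that alias to 2.5 kHz are k·fs ± 2.5 kHz for integer k ≥ 0.
k=0: 2.5 kHz.
k=1: 14 kHz, 19 kHz.
k=2: 30.5 kHz, 35.5 kHz.
k=3: 47 kHz, 52 kHz.
k=4: 63.5 kHz, 68.5 kHz.
Within [21 kHz, 54 kHz]: 30.5 kHz, 35.5 kHz, 47 kHz, 52 kHz.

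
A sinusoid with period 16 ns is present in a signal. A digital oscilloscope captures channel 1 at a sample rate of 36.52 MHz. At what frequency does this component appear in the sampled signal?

10.54 MHz

T = 16 ns → f = 1/T = 62.5 MHz.
62.5 MHz mod fs = 25.98 MHz.
25.98 MHz > fs/2 = 18.26 MHz, folds to fs − 25.98 MHz = 10.54 MHz.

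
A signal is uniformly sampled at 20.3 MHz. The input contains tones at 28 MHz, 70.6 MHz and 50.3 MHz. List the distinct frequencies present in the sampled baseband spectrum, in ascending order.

fs/2 = 10.15 MHz.
28 MHz mod fs = 7.7 MHz.
7.7 MHz ≤ fs/2 = 10.15 MHz, appears at 7.7 MHz.
70.6 MHz mod fs = 9.7 MHz.
9.7 MHz ≤ fs/2 = 10.15 MHz, appears at 9.7 MHz.
50.3 MHz mod fs = 9.7 MHz.
9.7 MHz ≤ fs/2 = 10.15 MHz, appears at 9.7 MHz.
Distinct values: {7.7 MHz, 9.7 MHz}.

7.7 MHz, 9.7 MHz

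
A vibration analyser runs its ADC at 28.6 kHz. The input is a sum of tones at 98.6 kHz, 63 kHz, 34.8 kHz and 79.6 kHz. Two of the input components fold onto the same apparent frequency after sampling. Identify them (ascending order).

fs/2 = 14.3 kHz.
98.6 kHz mod fs = 12.8 kHz.
12.8 kHz ≤ fs/2 = 14.3 kHz, appears at 12.8 kHz.
63 kHz mod fs = 5.8 kHz.
5.8 kHz ≤ fs/2 = 14.3 kHz, appears at 5.8 kHz.
34.8 kHz mod fs = 6.2 kHz.
6.2 kHz ≤ fs/2 = 14.3 kHz, appears at 6.2 kHz.
79.6 kHz mod fs = 22.4 kHz.
22.4 kHz > fs/2 = 14.3 kHz, folds to fs − 22.4 kHz = 6.2 kHz.
34.8 kHz and 79.6 kHz both map to 6.2 kHz.

34.8 kHz, 79.6 kHz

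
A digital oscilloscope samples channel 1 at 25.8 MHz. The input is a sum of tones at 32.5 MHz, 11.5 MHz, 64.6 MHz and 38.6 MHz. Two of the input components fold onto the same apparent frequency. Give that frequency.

12.8 MHz

fs/2 = 12.9 MHz.
32.5 MHz mod fs = 6.7 MHz.
6.7 MHz ≤ fs/2 = 12.9 MHz, appears at 6.7 MHz.
11.5 MHz ≤ fs/2 = 12.9 MHz, passes unchanged.
64.6 MHz mod fs = 13 MHz.
13 MHz > fs/2 = 12.9 MHz, folds to fs − 13 MHz = 12.8 MHz.
38.6 MHz mod fs = 12.8 MHz.
12.8 MHz ≤ fs/2 = 12.9 MHz, appears at 12.8 MHz.
38.6 MHz and 64.6 MHz both map to 12.8 MHz.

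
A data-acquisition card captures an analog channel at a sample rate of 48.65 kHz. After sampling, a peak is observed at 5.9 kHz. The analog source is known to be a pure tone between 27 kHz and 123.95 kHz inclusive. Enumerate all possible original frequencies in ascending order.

Frequencies that alias to 5.9 kHz are k·fs ± 5.9 kHz for integer k ≥ 0.
k=0: 5.9 kHz.
k=1: 42.75 kHz, 54.55 kHz.
k=2: 91.4 kHz, 103.2 kHz.
k=3: 140.05 kHz, 151.85 kHz.
Within [27 kHz, 123.95 kHz]: 42.75 kHz, 54.55 kHz, 91.4 kHz, 103.2 kHz.

42.75 kHz, 54.55 kHz, 91.4 kHz, 103.2 kHz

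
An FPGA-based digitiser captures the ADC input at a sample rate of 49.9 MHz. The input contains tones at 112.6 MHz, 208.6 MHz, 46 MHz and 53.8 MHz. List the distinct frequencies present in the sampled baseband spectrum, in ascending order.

fs/2 = 24.95 MHz.
112.6 MHz mod fs = 12.8 MHz.
12.8 MHz ≤ fs/2 = 24.95 MHz, appears at 12.8 MHz.
208.6 MHz mod fs = 9 MHz.
9 MHz ≤ fs/2 = 24.95 MHz, appears at 9 MHz.
46 MHz > fs/2 = 24.95 MHz, folds to fs − 46 MHz = 3.9 MHz.
53.8 MHz mod fs = 3.9 MHz.
3.9 MHz ≤ fs/2 = 24.95 MHz, appears at 3.9 MHz.
Distinct values: {3.9 MHz, 9 MHz, 12.8 MHz}.

3.9 MHz, 9 MHz, 12.8 MHz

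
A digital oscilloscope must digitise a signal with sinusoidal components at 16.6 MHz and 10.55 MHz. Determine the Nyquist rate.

Highest-frequency component: 16.6 MHz.
Nyquist rate = 2 × 16.6 MHz = 33.2 MHz.

33.2 MHz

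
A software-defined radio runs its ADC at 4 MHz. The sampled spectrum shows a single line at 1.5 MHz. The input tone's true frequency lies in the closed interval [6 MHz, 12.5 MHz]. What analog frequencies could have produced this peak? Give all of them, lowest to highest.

6.5 MHz, 9.5 MHz, 10.5 MHz

Frequencies that alias to 1.5 MHz are k·fs ± 1.5 MHz for integer k ≥ 0.
k=0: 1.5 MHz.
k=1: 2.5 MHz, 5.5 MHz.
k=2: 6.5 MHz, 9.5 MHz.
k=3: 10.5 MHz, 13.5 MHz.
k=4: 14.5 MHz, 17.5 MHz.
Within [6 MHz, 12.5 MHz]: 6.5 MHz, 9.5 MHz, 10.5 MHz.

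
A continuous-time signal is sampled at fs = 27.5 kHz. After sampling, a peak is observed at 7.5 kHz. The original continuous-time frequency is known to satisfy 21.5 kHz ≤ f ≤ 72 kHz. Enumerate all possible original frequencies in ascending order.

Frequencies that alias to 7.5 kHz are k·fs ± 7.5 kHz for integer k ≥ 0.
k=0: 7.5 kHz.
k=1: 20 kHz, 35 kHz.
k=2: 47.5 kHz, 62.5 kHz.
k=3: 75 kHz, 90 kHz.
Within [21.5 kHz, 72 kHz]: 35 kHz, 47.5 kHz, 62.5 kHz.

35 kHz, 47.5 kHz, 62.5 kHz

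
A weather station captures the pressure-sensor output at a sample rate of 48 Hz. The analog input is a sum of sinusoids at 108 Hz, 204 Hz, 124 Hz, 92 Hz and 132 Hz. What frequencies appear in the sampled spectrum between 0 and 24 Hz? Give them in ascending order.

fs/2 = 24 Hz.
108 Hz mod fs = 12 Hz.
12 Hz ≤ fs/2 = 24 Hz, appears at 12 Hz.
204 Hz mod fs = 12 Hz.
12 Hz ≤ fs/2 = 24 Hz, appears at 12 Hz.
124 Hz mod fs = 28 Hz.
28 Hz > fs/2 = 24 Hz, folds to fs − 28 Hz = 20 Hz.
92 Hz mod fs = 44 Hz.
44 Hz > fs/2 = 24 Hz, folds to fs − 44 Hz = 4 Hz.
132 Hz mod fs = 36 Hz.
36 Hz > fs/2 = 24 Hz, folds to fs − 36 Hz = 12 Hz.
Distinct values: {4 Hz, 12 Hz, 20 Hz}.

4 Hz, 12 Hz, 20 Hz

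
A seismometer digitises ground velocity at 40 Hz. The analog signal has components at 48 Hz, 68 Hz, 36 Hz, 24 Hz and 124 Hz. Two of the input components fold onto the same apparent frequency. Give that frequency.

fs/2 = 20 Hz.
48 Hz mod fs = 8 Hz.
8 Hz ≤ fs/2 = 20 Hz, appears at 8 Hz.
68 Hz mod fs = 28 Hz.
28 Hz > fs/2 = 20 Hz, folds to fs − 28 Hz = 12 Hz.
36 Hz > fs/2 = 20 Hz, folds to fs − 36 Hz = 4 Hz.
24 Hz > fs/2 = 20 Hz, folds to fs − 24 Hz = 16 Hz.
124 Hz mod fs = 4 Hz.
4 Hz ≤ fs/2 = 20 Hz, appears at 4 Hz.
36 Hz and 124 Hz both map to 4 Hz.

4 Hz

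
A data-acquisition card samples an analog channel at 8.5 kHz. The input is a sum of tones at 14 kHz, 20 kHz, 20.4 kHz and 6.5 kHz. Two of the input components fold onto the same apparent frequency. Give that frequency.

3 kHz

fs/2 = 4.25 kHz.
14 kHz mod fs = 5.5 kHz.
5.5 kHz > fs/2 = 4.25 kHz, folds to fs − 5.5 kHz = 3 kHz.
20 kHz mod fs = 3 kHz.
3 kHz ≤ fs/2 = 4.25 kHz, appears at 3 kHz.
20.4 kHz mod fs = 3.4 kHz.
3.4 kHz ≤ fs/2 = 4.25 kHz, appears at 3.4 kHz.
6.5 kHz > fs/2 = 4.25 kHz, folds to fs − 6.5 kHz = 2 kHz.
14 kHz and 20 kHz both map to 3 kHz.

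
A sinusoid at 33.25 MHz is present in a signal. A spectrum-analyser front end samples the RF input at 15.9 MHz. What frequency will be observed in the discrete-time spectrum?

1.45 MHz

33.25 MHz mod fs = 1.45 MHz.
1.45 MHz ≤ fs/2 = 7.95 MHz, appears at 1.45 MHz.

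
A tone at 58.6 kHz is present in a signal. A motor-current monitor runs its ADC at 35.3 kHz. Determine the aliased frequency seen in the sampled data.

12 kHz

58.6 kHz mod fs = 23.3 kHz.
23.3 kHz > fs/2 = 17.65 kHz, folds to fs − 23.3 kHz = 12 kHz.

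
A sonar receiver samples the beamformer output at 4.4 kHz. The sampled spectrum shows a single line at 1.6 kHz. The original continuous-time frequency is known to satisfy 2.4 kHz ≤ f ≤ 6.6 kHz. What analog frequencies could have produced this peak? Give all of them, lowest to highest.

2.8 kHz, 6 kHz

Frequencies that alias to 1.6 kHz are k·fs ± 1.6 kHz for integer k ≥ 0.
k=0: 1.6 kHz.
k=1: 2.8 kHz, 6 kHz.
k=2: 7.2 kHz, 10.4 kHz.
Within [2.4 kHz, 6.6 kHz]: 2.8 kHz, 6 kHz.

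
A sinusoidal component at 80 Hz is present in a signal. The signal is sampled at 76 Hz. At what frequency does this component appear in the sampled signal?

80 Hz mod fs = 4 Hz.
4 Hz ≤ fs/2 = 38 Hz, appears at 4 Hz.

4 Hz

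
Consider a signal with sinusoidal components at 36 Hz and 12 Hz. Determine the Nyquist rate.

72 Hz

Highest-frequency component: 36 Hz.
Nyquist rate = 2 × 36 Hz = 72 Hz.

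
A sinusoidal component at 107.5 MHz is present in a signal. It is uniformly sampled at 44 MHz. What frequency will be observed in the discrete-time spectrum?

107.5 MHz mod fs = 19.5 MHz.
19.5 MHz ≤ fs/2 = 22 MHz, appears at 19.5 MHz.

19.5 MHz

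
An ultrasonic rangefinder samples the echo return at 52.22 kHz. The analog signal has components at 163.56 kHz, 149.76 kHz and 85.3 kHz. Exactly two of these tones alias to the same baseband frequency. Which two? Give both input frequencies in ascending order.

fs/2 = 26.11 kHz.
163.56 kHz mod fs = 6.9 kHz.
6.9 kHz ≤ fs/2 = 26.11 kHz, appears at 6.9 kHz.
149.76 kHz mod fs = 45.32 kHz.
45.32 kHz > fs/2 = 26.11 kHz, folds to fs − 45.32 kHz = 6.9 kHz.
85.3 kHz mod fs = 33.08 kHz.
33.08 kHz > fs/2 = 26.11 kHz, folds to fs − 33.08 kHz = 19.14 kHz.
149.76 kHz and 163.56 kHz both map to 6.9 kHz.

149.76 kHz, 163.56 kHz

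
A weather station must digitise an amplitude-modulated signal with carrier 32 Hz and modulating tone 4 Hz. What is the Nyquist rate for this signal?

AM sidebands sit at fc ± fm = 28 Hz and 36 Hz.
Highest-frequency component: 36 Hz.
Nyquist rate = 2 × 36 Hz = 72 Hz.

72 Hz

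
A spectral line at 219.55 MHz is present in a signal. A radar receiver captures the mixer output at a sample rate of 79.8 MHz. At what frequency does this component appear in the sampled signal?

219.55 MHz mod fs = 59.95 MHz.
59.95 MHz > fs/2 = 39.9 MHz, folds to fs − 59.95 MHz = 19.85 MHz.

19.85 MHz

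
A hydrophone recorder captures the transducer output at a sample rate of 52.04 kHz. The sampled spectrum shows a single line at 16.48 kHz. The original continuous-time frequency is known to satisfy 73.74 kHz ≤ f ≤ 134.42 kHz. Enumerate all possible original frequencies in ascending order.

Frequencies that alias to 16.48 kHz are k·fs ± 16.48 kHz for integer k ≥ 0.
k=0: 16.48 kHz.
k=1: 35.56 kHz, 68.52 kHz.
k=2: 87.6 kHz, 120.56 kHz.
k=3: 139.64 kHz, 172.6 kHz.
Within [73.74 kHz, 134.42 kHz]: 87.6 kHz, 120.56 kHz.

87.6 kHz, 120.56 kHz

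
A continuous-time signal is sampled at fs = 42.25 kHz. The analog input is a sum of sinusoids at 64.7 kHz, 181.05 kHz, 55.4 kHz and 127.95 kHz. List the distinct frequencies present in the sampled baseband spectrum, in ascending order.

fs/2 = 21.125 kHz.
64.7 kHz mod fs = 22.45 kHz.
22.45 kHz > fs/2 = 21.125 kHz, folds to fs − 22.45 kHz = 19.8 kHz.
181.05 kHz mod fs = 12.05 kHz.
12.05 kHz ≤ fs/2 = 21.125 kHz, appears at 12.05 kHz.
55.4 kHz mod fs = 13.15 kHz.
13.15 kHz ≤ fs/2 = 21.125 kHz, appears at 13.15 kHz.
127.95 kHz mod fs = 1.2 kHz.
1.2 kHz ≤ fs/2 = 21.125 kHz, appears at 1.2 kHz.
Distinct values: {1.2 kHz, 12.05 kHz, 13.15 kHz, 19.8 kHz}.

1.2 kHz, 12.05 kHz, 13.15 kHz, 19.8 kHz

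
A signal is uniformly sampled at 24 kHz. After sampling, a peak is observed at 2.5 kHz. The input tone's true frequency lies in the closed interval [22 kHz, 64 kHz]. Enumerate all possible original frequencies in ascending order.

Frequencies that alias to 2.5 kHz are k·fs ± 2.5 kHz for integer k ≥ 0.
k=0: 2.5 kHz.
k=1: 21.5 kHz, 26.5 kHz.
k=2: 45.5 kHz, 50.5 kHz.
k=3: 69.5 kHz, 74.5 kHz.
Within [22 kHz, 64 kHz]: 26.5 kHz, 45.5 kHz, 50.5 kHz.

26.5 kHz, 45.5 kHz, 50.5 kHz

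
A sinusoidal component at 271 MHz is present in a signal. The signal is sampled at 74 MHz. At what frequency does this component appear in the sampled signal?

271 MHz mod fs = 49 MHz.
49 MHz > fs/2 = 37 MHz, folds to fs − 49 MHz = 25 MHz.

25 MHz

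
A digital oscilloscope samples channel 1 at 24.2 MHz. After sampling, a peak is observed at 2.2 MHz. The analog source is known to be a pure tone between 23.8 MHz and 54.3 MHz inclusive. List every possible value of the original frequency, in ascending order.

Frequencies that alias to 2.2 MHz are k·fs ± 2.2 MHz for integer k ≥ 0.
k=0: 2.2 MHz.
k=1: 22 MHz, 26.4 MHz.
k=2: 46.2 MHz, 50.6 MHz.
k=3: 70.4 MHz, 74.8 MHz.
Within [23.8 MHz, 54.3 MHz]: 26.4 MHz, 46.2 MHz, 50.6 MHz.

26.4 MHz, 46.2 MHz, 50.6 MHz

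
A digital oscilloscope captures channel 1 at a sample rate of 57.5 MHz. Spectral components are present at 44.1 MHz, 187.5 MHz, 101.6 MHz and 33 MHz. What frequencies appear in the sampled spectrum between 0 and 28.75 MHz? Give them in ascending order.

13.4 MHz, 15 MHz, 24.5 MHz

fs/2 = 28.75 MHz.
44.1 MHz > fs/2 = 28.75 MHz, folds to fs − 44.1 MHz = 13.4 MHz.
187.5 MHz mod fs = 15 MHz.
15 MHz ≤ fs/2 = 28.75 MHz, appears at 15 MHz.
101.6 MHz mod fs = 44.1 MHz.
44.1 MHz > fs/2 = 28.75 MHz, folds to fs − 44.1 MHz = 13.4 MHz.
33 MHz > fs/2 = 28.75 MHz, folds to fs − 33 MHz = 24.5 MHz.
Distinct values: {13.4 MHz, 15 MHz, 24.5 MHz}.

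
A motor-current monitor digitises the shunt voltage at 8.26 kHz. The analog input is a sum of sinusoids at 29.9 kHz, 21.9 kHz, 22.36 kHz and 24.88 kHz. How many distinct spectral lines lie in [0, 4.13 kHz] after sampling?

fs/2 = 4.13 kHz.
29.9 kHz mod fs = 5.12 kHz.
5.12 kHz > fs/2 = 4.13 kHz, folds to fs − 5.12 kHz = 3.14 kHz.
21.9 kHz mod fs = 5.38 kHz.
5.38 kHz > fs/2 = 4.13 kHz, folds to fs − 5.38 kHz = 2.88 kHz.
22.36 kHz mod fs = 5.84 kHz.
5.84 kHz > fs/2 = 4.13 kHz, folds to fs − 5.84 kHz = 2.42 kHz.
24.88 kHz mod fs = 0.1 kHz.
0.1 kHz ≤ fs/2 = 4.13 kHz, appears at 0.1 kHz.
Distinct values: {0.1 kHz, 2.42 kHz, 2.88 kHz, 3.14 kHz} → 4.

4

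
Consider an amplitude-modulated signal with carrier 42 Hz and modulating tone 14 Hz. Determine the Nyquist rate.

112 Hz

AM sidebands sit at fc ± fm = 28 Hz and 56 Hz.
Highest-frequency component: 56 Hz.
Nyquist rate = 2 × 56 Hz = 112 Hz.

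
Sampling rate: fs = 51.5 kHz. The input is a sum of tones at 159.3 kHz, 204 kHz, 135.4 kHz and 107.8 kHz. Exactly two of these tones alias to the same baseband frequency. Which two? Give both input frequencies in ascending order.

fs/2 = 25.75 kHz.
159.3 kHz mod fs = 4.8 kHz.
4.8 kHz ≤ fs/2 = 25.75 kHz, appears at 4.8 kHz.
204 kHz mod fs = 49.5 kHz.
49.5 kHz > fs/2 = 25.75 kHz, folds to fs − 49.5 kHz = 2 kHz.
135.4 kHz mod fs = 32.4 kHz.
32.4 kHz > fs/2 = 25.75 kHz, folds to fs − 32.4 kHz = 19.1 kHz.
107.8 kHz mod fs = 4.8 kHz.
4.8 kHz ≤ fs/2 = 25.75 kHz, appears at 4.8 kHz.
107.8 kHz and 159.3 kHz both map to 4.8 kHz.

107.8 kHz, 159.3 kHz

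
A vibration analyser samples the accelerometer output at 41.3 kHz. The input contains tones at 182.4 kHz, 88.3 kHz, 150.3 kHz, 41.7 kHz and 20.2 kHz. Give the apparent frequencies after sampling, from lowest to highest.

fs/2 = 20.65 kHz.
182.4 kHz mod fs = 17.2 kHz.
17.2 kHz ≤ fs/2 = 20.65 kHz, appears at 17.2 kHz.
88.3 kHz mod fs = 5.7 kHz.
5.7 kHz ≤ fs/2 = 20.65 kHz, appears at 5.7 kHz.
150.3 kHz mod fs = 26.4 kHz.
26.4 kHz > fs/2 = 20.65 kHz, folds to fs − 26.4 kHz = 14.9 kHz.
41.7 kHz mod fs = 0.4 kHz.
0.4 kHz ≤ fs/2 = 20.65 kHz, appears at 0.4 kHz.
20.2 kHz ≤ fs/2 = 20.65 kHz, passes unchanged.
Distinct values: {0.4 kHz, 5.7 kHz, 14.9 kHz, 17.2 kHz, 20.2 kHz}.

0.4 kHz, 5.7 kHz, 14.9 kHz, 17.2 kHz, 20.2 kHz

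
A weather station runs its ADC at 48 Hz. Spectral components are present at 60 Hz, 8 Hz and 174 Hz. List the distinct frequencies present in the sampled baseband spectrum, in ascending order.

fs/2 = 24 Hz.
60 Hz mod fs = 12 Hz.
12 Hz ≤ fs/2 = 24 Hz, appears at 12 Hz.
8 Hz ≤ fs/2 = 24 Hz, passes unchanged.
174 Hz mod fs = 30 Hz.
30 Hz > fs/2 = 24 Hz, folds to fs − 30 Hz = 18 Hz.
Distinct values: {8 Hz, 12 Hz, 18 Hz}.

8 Hz, 12 Hz, 18 Hz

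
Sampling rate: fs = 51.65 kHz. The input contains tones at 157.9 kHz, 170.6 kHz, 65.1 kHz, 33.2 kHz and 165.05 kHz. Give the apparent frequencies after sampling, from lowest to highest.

fs/2 = 25.825 kHz.
157.9 kHz mod fs = 2.95 kHz.
2.95 kHz ≤ fs/2 = 25.825 kHz, appears at 2.95 kHz.
170.6 kHz mod fs = 15.65 kHz.
15.65 kHz ≤ fs/2 = 25.825 kHz, appears at 15.65 kHz.
65.1 kHz mod fs = 13.45 kHz.
13.45 kHz ≤ fs/2 = 25.825 kHz, appears at 13.45 kHz.
33.2 kHz > fs/2 = 25.825 kHz, folds to fs − 33.2 kHz = 18.45 kHz.
165.05 kHz mod fs = 10.1 kHz.
10.1 kHz ≤ fs/2 = 25.825 kHz, appears at 10.1 kHz.
Distinct values: {2.95 kHz, 10.1 kHz, 13.45 kHz, 15.65 kHz, 18.45 kHz}.

2.95 kHz, 10.1 kHz, 13.45 kHz, 15.65 kHz, 18.45 kHz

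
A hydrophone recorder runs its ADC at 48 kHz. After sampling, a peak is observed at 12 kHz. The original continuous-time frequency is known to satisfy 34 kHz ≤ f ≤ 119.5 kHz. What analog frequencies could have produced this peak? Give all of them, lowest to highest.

36 kHz, 60 kHz, 84 kHz, 108 kHz

Frequencies that alias to 12 kHz are k·fs ± 12 kHz for integer k ≥ 0.
k=0: 12 kHz.
k=1: 36 kHz, 60 kHz.
k=2: 84 kHz, 108 kHz.
k=3: 132 kHz, 156 kHz.
Within [34 kHz, 119.5 kHz]: 36 kHz, 60 kHz, 84 kHz, 108 kHz.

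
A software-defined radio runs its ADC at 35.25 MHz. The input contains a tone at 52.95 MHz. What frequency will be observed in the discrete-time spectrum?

52.95 MHz mod fs = 17.7 MHz.
17.7 MHz > fs/2 = 17.625 MHz, folds to fs − 17.7 MHz = 17.55 MHz.

17.55 MHz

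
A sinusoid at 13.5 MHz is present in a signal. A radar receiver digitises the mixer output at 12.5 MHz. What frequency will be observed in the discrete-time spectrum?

1 MHz

13.5 MHz mod fs = 1 MHz.
1 MHz ≤ fs/2 = 6.25 MHz, appears at 1 MHz.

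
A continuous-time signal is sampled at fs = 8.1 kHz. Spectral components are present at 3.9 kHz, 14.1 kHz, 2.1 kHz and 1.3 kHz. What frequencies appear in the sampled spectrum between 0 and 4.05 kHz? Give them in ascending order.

fs/2 = 4.05 kHz.
3.9 kHz ≤ fs/2 = 4.05 kHz, passes unchanged.
14.1 kHz mod fs = 6 kHz.
6 kHz > fs/2 = 4.05 kHz, folds to fs − 6 kHz = 2.1 kHz.
2.1 kHz ≤ fs/2 = 4.05 kHz, passes unchanged.
1.3 kHz ≤ fs/2 = 4.05 kHz, passes unchanged.
Distinct values: {1.3 kHz, 2.1 kHz, 3.9 kHz}.

1.3 kHz, 2.1 kHz, 3.9 kHz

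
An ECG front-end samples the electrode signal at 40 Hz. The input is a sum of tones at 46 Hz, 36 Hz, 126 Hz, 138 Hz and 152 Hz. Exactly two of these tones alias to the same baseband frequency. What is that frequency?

fs/2 = 20 Hz.
46 Hz mod fs = 6 Hz.
6 Hz ≤ fs/2 = 20 Hz, appears at 6 Hz.
36 Hz > fs/2 = 20 Hz, folds to fs − 36 Hz = 4 Hz.
126 Hz mod fs = 6 Hz.
6 Hz ≤ fs/2 = 20 Hz, appears at 6 Hz.
138 Hz mod fs = 18 Hz.
18 Hz ≤ fs/2 = 20 Hz, appears at 18 Hz.
152 Hz mod fs = 32 Hz.
32 Hz > fs/2 = 20 Hz, folds to fs − 32 Hz = 8 Hz.
46 Hz and 126 Hz both map to 6 Hz.

6 Hz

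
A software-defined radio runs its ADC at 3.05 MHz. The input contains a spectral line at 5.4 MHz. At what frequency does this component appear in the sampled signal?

5.4 MHz mod fs = 2.35 MHz.
2.35 MHz > fs/2 = 1.525 MHz, folds to fs − 2.35 MHz = 0.7 MHz.

0.7 MHz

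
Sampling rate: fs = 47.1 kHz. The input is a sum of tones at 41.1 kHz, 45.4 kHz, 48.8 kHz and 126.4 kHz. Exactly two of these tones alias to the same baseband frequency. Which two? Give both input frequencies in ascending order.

fs/2 = 23.55 kHz.
41.1 kHz > fs/2 = 23.55 kHz, folds to fs − 41.1 kHz = 6 kHz.
45.4 kHz > fs/2 = 23.55 kHz, folds to fs − 45.4 kHz = 1.7 kHz.
48.8 kHz mod fs = 1.7 kHz.
1.7 kHz ≤ fs/2 = 23.55 kHz, appears at 1.7 kHz.
126.4 kHz mod fs = 32.2 kHz.
32.2 kHz > fs/2 = 23.55 kHz, folds to fs − 32.2 kHz = 14.9 kHz.
45.4 kHz and 48.8 kHz both map to 1.7 kHz.

45.4 kHz, 48.8 kHz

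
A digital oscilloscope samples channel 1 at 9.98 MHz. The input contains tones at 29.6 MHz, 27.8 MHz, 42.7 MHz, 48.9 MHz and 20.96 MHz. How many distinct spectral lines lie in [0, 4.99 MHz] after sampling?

4

fs/2 = 4.99 MHz.
29.6 MHz mod fs = 9.64 MHz.
9.64 MHz > fs/2 = 4.99 MHz, folds to fs − 9.64 MHz = 0.34 MHz.
27.8 MHz mod fs = 7.84 MHz.
7.84 MHz > fs/2 = 4.99 MHz, folds to fs − 7.84 MHz = 2.14 MHz.
42.7 MHz mod fs = 2.78 MHz.
2.78 MHz ≤ fs/2 = 4.99 MHz, appears at 2.78 MHz.
48.9 MHz mod fs = 8.98 MHz.
8.98 MHz > fs/2 = 4.99 MHz, folds to fs − 8.98 MHz = 1 MHz.
20.96 MHz mod fs = 1 MHz.
1 MHz ≤ fs/2 = 4.99 MHz, appears at 1 MHz.
Distinct values: {0.34 MHz, 1 MHz, 2.14 MHz, 2.78 MHz} → 4.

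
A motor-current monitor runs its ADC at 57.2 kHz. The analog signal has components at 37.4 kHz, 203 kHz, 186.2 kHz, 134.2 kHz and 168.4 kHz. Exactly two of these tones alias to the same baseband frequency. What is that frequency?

19.8 kHz

fs/2 = 28.6 kHz.
37.4 kHz > fs/2 = 28.6 kHz, folds to fs − 37.4 kHz = 19.8 kHz.
203 kHz mod fs = 31.4 kHz.
31.4 kHz > fs/2 = 28.6 kHz, folds to fs − 31.4 kHz = 25.8 kHz.
186.2 kHz mod fs = 14.6 kHz.
14.6 kHz ≤ fs/2 = 28.6 kHz, appears at 14.6 kHz.
134.2 kHz mod fs = 19.8 kHz.
19.8 kHz ≤ fs/2 = 28.6 kHz, appears at 19.8 kHz.
168.4 kHz mod fs = 54 kHz.
54 kHz > fs/2 = 28.6 kHz, folds to fs − 54 kHz = 3.2 kHz.
37.4 kHz and 134.2 kHz both map to 19.8 kHz.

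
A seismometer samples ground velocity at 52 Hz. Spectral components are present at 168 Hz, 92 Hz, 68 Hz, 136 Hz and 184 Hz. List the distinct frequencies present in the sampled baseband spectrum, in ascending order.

12 Hz, 16 Hz, 20 Hz, 24 Hz

fs/2 = 26 Hz.
168 Hz mod fs = 12 Hz.
12 Hz ≤ fs/2 = 26 Hz, appears at 12 Hz.
92 Hz mod fs = 40 Hz.
40 Hz > fs/2 = 26 Hz, folds to fs − 40 Hz = 12 Hz.
68 Hz mod fs = 16 Hz.
16 Hz ≤ fs/2 = 26 Hz, appears at 16 Hz.
136 Hz mod fs = 32 Hz.
32 Hz > fs/2 = 26 Hz, folds to fs − 32 Hz = 20 Hz.
184 Hz mod fs = 28 Hz.
28 Hz > fs/2 = 26 Hz, folds to fs − 28 Hz = 24 Hz.
Distinct values: {12 Hz, 16 Hz, 20 Hz, 24 Hz}.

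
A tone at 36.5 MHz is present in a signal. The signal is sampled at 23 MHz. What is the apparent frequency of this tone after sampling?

36.5 MHz mod fs = 13.5 MHz.
13.5 MHz > fs/2 = 11.5 MHz, folds to fs − 13.5 MHz = 9.5 MHz.

9.5 MHz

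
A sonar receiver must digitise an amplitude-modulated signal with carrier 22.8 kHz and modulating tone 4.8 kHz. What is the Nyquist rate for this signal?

55.2 kHz

AM sidebands sit at fc ± fm = 18 kHz and 27.6 kHz.
Highest-frequency component: 27.6 kHz.
Nyquist rate = 2 × 27.6 kHz = 55.2 kHz.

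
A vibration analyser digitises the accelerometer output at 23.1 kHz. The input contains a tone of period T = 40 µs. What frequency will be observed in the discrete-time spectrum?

1.9 kHz

T = 40 µs → f = 1/T = 25 kHz.
25 kHz mod fs = 1.9 kHz.
1.9 kHz ≤ fs/2 = 11.55 kHz, appears at 1.9 kHz.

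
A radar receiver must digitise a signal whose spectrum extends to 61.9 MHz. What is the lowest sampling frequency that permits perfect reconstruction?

Nyquist rate = 2 × 61.9 MHz = 123.8 MHz.

123.8 MHz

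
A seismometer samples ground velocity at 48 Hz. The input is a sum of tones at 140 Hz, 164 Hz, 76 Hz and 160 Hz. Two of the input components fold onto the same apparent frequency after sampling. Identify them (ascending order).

fs/2 = 24 Hz.
140 Hz mod fs = 44 Hz.
44 Hz > fs/2 = 24 Hz, folds to fs − 44 Hz = 4 Hz.
164 Hz mod fs = 20 Hz.
20 Hz ≤ fs/2 = 24 Hz, appears at 20 Hz.
76 Hz mod fs = 28 Hz.
28 Hz > fs/2 = 24 Hz, folds to fs − 28 Hz = 20 Hz.
160 Hz mod fs = 16 Hz.
16 Hz ≤ fs/2 = 24 Hz, appears at 16 Hz.
76 Hz and 164 Hz both map to 20 Hz.

76 Hz, 164 Hz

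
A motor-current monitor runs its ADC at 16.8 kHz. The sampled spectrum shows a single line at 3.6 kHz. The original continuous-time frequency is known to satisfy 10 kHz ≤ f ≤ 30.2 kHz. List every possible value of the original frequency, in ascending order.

13.2 kHz, 20.4 kHz, 30 kHz

Frequencies that alias to 3.6 kHz are k·fs ± 3.6 kHz for integer k ≥ 0.
k=0: 3.6 kHz.
k=1: 13.2 kHz, 20.4 kHz.
k=2: 30 kHz, 37.2 kHz.
k=3: 46.8 kHz, 54 kHz.
Within [10 kHz, 30.2 kHz]: 13.2 kHz, 20.4 kHz, 30 kHz.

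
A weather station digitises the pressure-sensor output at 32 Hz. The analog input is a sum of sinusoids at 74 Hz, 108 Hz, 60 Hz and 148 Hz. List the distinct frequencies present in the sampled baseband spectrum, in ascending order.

fs/2 = 16 Hz.
74 Hz mod fs = 10 Hz.
10 Hz ≤ fs/2 = 16 Hz, appears at 10 Hz.
108 Hz mod fs = 12 Hz.
12 Hz ≤ fs/2 = 16 Hz, appears at 12 Hz.
60 Hz mod fs = 28 Hz.
28 Hz > fs/2 = 16 Hz, folds to fs − 28 Hz = 4 Hz.
148 Hz mod fs = 20 Hz.
20 Hz > fs/2 = 16 Hz, folds to fs − 20 Hz = 12 Hz.
Distinct values: {4 Hz, 10 Hz, 12 Hz}.

4 Hz, 10 Hz, 12 Hz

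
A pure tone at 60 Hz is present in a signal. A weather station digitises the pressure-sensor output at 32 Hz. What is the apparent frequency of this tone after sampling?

60 Hz mod fs = 28 Hz.
28 Hz > fs/2 = 16 Hz, folds to fs − 28 Hz = 4 Hz.

4 Hz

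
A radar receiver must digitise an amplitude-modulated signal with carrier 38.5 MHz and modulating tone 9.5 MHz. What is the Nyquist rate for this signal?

AM sidebands sit at fc ± fm = 29 MHz and 48 MHz.
Highest-frequency component: 48 MHz.
Nyquist rate = 2 × 48 MHz = 96 MHz.

96 MHz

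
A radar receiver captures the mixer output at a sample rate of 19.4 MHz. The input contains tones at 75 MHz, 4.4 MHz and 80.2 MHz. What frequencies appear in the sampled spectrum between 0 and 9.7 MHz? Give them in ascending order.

fs/2 = 9.7 MHz.
75 MHz mod fs = 16.8 MHz.
16.8 MHz > fs/2 = 9.7 MHz, folds to fs − 16.8 MHz = 2.6 MHz.
4.4 MHz ≤ fs/2 = 9.7 MHz, passes unchanged.
80.2 MHz mod fs = 2.6 MHz.
2.6 MHz ≤ fs/2 = 9.7 MHz, appears at 2.6 MHz.
Distinct values: {2.6 MHz, 4.4 MHz}.

2.6 MHz, 4.4 MHz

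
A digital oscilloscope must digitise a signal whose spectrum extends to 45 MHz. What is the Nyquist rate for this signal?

90 MHz

Nyquist rate = 2 × 45 MHz = 90 MHz.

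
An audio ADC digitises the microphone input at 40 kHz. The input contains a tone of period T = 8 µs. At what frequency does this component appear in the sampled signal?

5 kHz

T = 8 µs → f = 1/T = 125 kHz.
125 kHz mod fs = 5 kHz.
5 kHz ≤ fs/2 = 20 kHz, appears at 5 kHz.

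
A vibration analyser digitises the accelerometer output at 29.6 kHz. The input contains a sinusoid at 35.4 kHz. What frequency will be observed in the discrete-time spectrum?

35.4 kHz mod fs = 5.8 kHz.
5.8 kHz ≤ fs/2 = 14.8 kHz, appears at 5.8 kHz.

5.8 kHz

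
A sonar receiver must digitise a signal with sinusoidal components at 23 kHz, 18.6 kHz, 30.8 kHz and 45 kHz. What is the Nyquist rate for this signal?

90 kHz

Highest-frequency component: 45 kHz.
Nyquist rate = 2 × 45 kHz = 90 kHz.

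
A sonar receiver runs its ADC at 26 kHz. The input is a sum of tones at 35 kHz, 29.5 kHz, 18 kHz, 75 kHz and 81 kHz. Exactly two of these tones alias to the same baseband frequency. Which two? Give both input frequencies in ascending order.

75 kHz, 81 kHz

fs/2 = 13 kHz.
35 kHz mod fs = 9 kHz.
9 kHz ≤ fs/2 = 13 kHz, appears at 9 kHz.
29.5 kHz mod fs = 3.5 kHz.
3.5 kHz ≤ fs/2 = 13 kHz, appears at 3.5 kHz.
18 kHz > fs/2 = 13 kHz, folds to fs − 18 kHz = 8 kHz.
75 kHz mod fs = 23 kHz.
23 kHz > fs/2 = 13 kHz, folds to fs − 23 kHz = 3 kHz.
81 kHz mod fs = 3 kHz.
3 kHz ≤ fs/2 = 13 kHz, appears at 3 kHz.
75 kHz and 81 kHz both map to 3 kHz.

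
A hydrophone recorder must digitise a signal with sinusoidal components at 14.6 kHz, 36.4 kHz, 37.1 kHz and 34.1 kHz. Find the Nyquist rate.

Highest-frequency component: 37.1 kHz.
Nyquist rate = 2 × 37.1 kHz = 74.2 kHz.

74.2 kHz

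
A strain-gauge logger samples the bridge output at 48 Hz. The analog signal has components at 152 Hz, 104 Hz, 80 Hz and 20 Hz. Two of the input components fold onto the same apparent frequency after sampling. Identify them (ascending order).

104 Hz, 152 Hz

fs/2 = 24 Hz.
152 Hz mod fs = 8 Hz.
8 Hz ≤ fs/2 = 24 Hz, appears at 8 Hz.
104 Hz mod fs = 8 Hz.
8 Hz ≤ fs/2 = 24 Hz, appears at 8 Hz.
80 Hz mod fs = 32 Hz.
32 Hz > fs/2 = 24 Hz, folds to fs − 32 Hz = 16 Hz.
20 Hz ≤ fs/2 = 24 Hz, passes unchanged.
104 Hz and 152 Hz both map to 8 Hz.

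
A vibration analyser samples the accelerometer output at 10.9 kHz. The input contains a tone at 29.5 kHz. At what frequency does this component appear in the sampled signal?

3.2 kHz

29.5 kHz mod fs = 7.7 kHz.
7.7 kHz > fs/2 = 5.45 kHz, folds to fs − 7.7 kHz = 3.2 kHz.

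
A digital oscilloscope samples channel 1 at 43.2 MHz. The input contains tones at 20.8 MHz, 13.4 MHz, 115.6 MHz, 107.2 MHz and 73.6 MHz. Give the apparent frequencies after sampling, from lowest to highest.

12.8 MHz, 13.4 MHz, 14 MHz, 20.8 MHz

fs/2 = 21.6 MHz.
20.8 MHz ≤ fs/2 = 21.6 MHz, passes unchanged.
13.4 MHz ≤ fs/2 = 21.6 MHz, passes unchanged.
115.6 MHz mod fs = 29.2 MHz.
29.2 MHz > fs/2 = 21.6 MHz, folds to fs − 29.2 MHz = 14 MHz.
107.2 MHz mod fs = 20.8 MHz.
20.8 MHz ≤ fs/2 = 21.6 MHz, appears at 20.8 MHz.
73.6 MHz mod fs = 30.4 MHz.
30.4 MHz > fs/2 = 21.6 MHz, folds to fs − 30.4 MHz = 12.8 MHz.
Distinct values: {12.8 MHz, 13.4 MHz, 14 MHz, 20.8 MHz}.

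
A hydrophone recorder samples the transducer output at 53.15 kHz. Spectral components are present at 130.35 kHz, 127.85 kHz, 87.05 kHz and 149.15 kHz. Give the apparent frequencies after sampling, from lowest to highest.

fs/2 = 26.575 kHz.
130.35 kHz mod fs = 24.05 kHz.
24.05 kHz ≤ fs/2 = 26.575 kHz, appears at 24.05 kHz.
127.85 kHz mod fs = 21.55 kHz.
21.55 kHz ≤ fs/2 = 26.575 kHz, appears at 21.55 kHz.
87.05 kHz mod fs = 33.9 kHz.
33.9 kHz > fs/2 = 26.575 kHz, folds to fs − 33.9 kHz = 19.25 kHz.
149.15 kHz mod fs = 42.85 kHz.
42.85 kHz > fs/2 = 26.575 kHz, folds to fs − 42.85 kHz = 10.3 kHz.
Distinct values: {10.3 kHz, 19.25 kHz, 21.55 kHz, 24.05 kHz}.

10.3 kHz, 19.25 kHz, 21.55 kHz, 24.05 kHz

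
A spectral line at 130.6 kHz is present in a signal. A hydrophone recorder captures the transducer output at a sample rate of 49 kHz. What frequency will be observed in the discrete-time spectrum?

16.4 kHz

130.6 kHz mod fs = 32.6 kHz.
32.6 kHz > fs/2 = 24.5 kHz, folds to fs − 32.6 kHz = 16.4 kHz.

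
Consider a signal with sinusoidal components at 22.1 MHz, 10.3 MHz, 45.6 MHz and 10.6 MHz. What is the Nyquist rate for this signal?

91.2 MHz

Highest-frequency component: 45.6 MHz.
Nyquist rate = 2 × 45.6 MHz = 91.2 MHz.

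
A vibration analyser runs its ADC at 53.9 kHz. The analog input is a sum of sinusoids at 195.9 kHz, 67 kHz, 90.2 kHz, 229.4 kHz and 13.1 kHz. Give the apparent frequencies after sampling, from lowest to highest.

13.1 kHz, 13.8 kHz, 17.6 kHz, 19.7 kHz

fs/2 = 26.95 kHz.
195.9 kHz mod fs = 34.2 kHz.
34.2 kHz > fs/2 = 26.95 kHz, folds to fs − 34.2 kHz = 19.7 kHz.
67 kHz mod fs = 13.1 kHz.
13.1 kHz ≤ fs/2 = 26.95 kHz, appears at 13.1 kHz.
90.2 kHz mod fs = 36.3 kHz.
36.3 kHz > fs/2 = 26.95 kHz, folds to fs − 36.3 kHz = 17.6 kHz.
229.4 kHz mod fs = 13.8 kHz.
13.8 kHz ≤ fs/2 = 26.95 kHz, appears at 13.8 kHz.
13.1 kHz ≤ fs/2 = 26.95 kHz, passes unchanged.
Distinct values: {13.1 kHz, 13.8 kHz, 17.6 kHz, 19.7 kHz}.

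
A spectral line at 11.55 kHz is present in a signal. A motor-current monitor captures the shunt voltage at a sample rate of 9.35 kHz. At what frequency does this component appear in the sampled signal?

2.2 kHz

11.55 kHz mod fs = 2.2 kHz.
2.2 kHz ≤ fs/2 = 4.675 kHz, appears at 2.2 kHz.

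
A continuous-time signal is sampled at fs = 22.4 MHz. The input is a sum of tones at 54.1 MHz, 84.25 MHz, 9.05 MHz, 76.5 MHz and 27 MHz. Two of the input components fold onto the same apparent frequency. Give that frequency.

9.3 MHz

fs/2 = 11.2 MHz.
54.1 MHz mod fs = 9.3 MHz.
9.3 MHz ≤ fs/2 = 11.2 MHz, appears at 9.3 MHz.
84.25 MHz mod fs = 17.05 MHz.
17.05 MHz > fs/2 = 11.2 MHz, folds to fs − 17.05 MHz = 5.35 MHz.
9.05 MHz ≤ fs/2 = 11.2 MHz, passes unchanged.
76.5 MHz mod fs = 9.3 MHz.
9.3 MHz ≤ fs/2 = 11.2 MHz, appears at 9.3 MHz.
27 MHz mod fs = 4.6 MHz.
4.6 MHz ≤ fs/2 = 11.2 MHz, appears at 4.6 MHz.
54.1 MHz and 76.5 MHz both map to 9.3 MHz.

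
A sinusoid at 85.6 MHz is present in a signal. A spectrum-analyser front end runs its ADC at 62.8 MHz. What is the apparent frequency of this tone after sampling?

85.6 MHz mod fs = 22.8 MHz.
22.8 MHz ≤ fs/2 = 31.4 MHz, appears at 22.8 MHz.

22.8 MHz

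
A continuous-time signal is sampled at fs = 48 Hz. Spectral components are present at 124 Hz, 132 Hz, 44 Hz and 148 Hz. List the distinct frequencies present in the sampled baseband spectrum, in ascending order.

4 Hz, 12 Hz, 20 Hz

fs/2 = 24 Hz.
124 Hz mod fs = 28 Hz.
28 Hz > fs/2 = 24 Hz, folds to fs − 28 Hz = 20 Hz.
132 Hz mod fs = 36 Hz.
36 Hz > fs/2 = 24 Hz, folds to fs − 36 Hz = 12 Hz.
44 Hz > fs/2 = 24 Hz, folds to fs − 44 Hz = 4 Hz.
148 Hz mod fs = 4 Hz.
4 Hz ≤ fs/2 = 24 Hz, appears at 4 Hz.
Distinct values: {4 Hz, 12 Hz, 20 Hz}.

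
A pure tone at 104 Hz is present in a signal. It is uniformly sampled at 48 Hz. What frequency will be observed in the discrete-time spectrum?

8 Hz

104 Hz mod fs = 8 Hz.
8 Hz ≤ fs/2 = 24 Hz, appears at 8 Hz.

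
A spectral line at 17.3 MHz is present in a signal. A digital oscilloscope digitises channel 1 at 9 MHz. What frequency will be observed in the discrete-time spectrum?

0.7 MHz

17.3 MHz mod fs = 8.3 MHz.
8.3 MHz > fs/2 = 4.5 MHz, folds to fs − 8.3 MHz = 0.7 MHz.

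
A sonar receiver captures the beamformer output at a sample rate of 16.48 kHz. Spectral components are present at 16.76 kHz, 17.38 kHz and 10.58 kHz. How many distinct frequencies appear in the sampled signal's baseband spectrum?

3

fs/2 = 8.24 kHz.
16.76 kHz mod fs = 0.28 kHz.
0.28 kHz ≤ fs/2 = 8.24 kHz, appears at 0.28 kHz.
17.38 kHz mod fs = 0.9 kHz.
0.9 kHz ≤ fs/2 = 8.24 kHz, appears at 0.9 kHz.
10.58 kHz > fs/2 = 8.24 kHz, folds to fs − 10.58 kHz = 5.9 kHz.
Distinct values: {0.28 kHz, 0.9 kHz, 5.9 kHz} → 3.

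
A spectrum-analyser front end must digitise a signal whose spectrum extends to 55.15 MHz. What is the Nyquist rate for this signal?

Nyquist rate = 2 × 55.15 MHz = 110.3 MHz.

110.3 MHz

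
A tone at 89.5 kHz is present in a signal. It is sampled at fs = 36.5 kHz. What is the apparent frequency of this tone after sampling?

89.5 kHz mod fs = 16.5 kHz.
16.5 kHz ≤ fs/2 = 18.25 kHz, appears at 16.5 kHz.

16.5 kHz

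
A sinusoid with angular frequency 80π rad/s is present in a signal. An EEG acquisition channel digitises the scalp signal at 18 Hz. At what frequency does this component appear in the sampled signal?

4 Hz

ω = 80π rad/s → f = ω/(2π) = 40 Hz.
40 Hz mod fs = 4 Hz.
4 Hz ≤ fs/2 = 9 Hz, appears at 4 Hz.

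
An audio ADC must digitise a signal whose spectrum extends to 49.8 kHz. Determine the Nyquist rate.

99.6 kHz

Nyquist rate = 2 × 49.8 kHz = 99.6 kHz.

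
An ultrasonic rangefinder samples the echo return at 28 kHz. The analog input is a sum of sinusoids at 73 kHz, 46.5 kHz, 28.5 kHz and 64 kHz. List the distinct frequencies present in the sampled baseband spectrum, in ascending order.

fs/2 = 14 kHz.
73 kHz mod fs = 17 kHz.
17 kHz > fs/2 = 14 kHz, folds to fs − 17 kHz = 11 kHz.
46.5 kHz mod fs = 18.5 kHz.
18.5 kHz > fs/2 = 14 kHz, folds to fs − 18.5 kHz = 9.5 kHz.
28.5 kHz mod fs = 0.5 kHz.
0.5 kHz ≤ fs/2 = 14 kHz, appears at 0.5 kHz.
64 kHz mod fs = 8 kHz.
8 kHz ≤ fs/2 = 14 kHz, appears at 8 kHz.
Distinct values: {0.5 kHz, 8 kHz, 9.5 kHz, 11 kHz}.

0.5 kHz, 8 kHz, 9.5 kHz, 11 kHz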